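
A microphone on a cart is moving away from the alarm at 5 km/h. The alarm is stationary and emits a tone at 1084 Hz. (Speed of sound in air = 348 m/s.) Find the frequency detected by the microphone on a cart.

5 km/h = 1.389 m/s.
Moving observer, stationary source: f' = f · (v − v_o)/v.
f' = 1084 × (348 − 1.389)/348 = 1084 × 346.61/348 ≈ 1080 Hz.

1080 Hz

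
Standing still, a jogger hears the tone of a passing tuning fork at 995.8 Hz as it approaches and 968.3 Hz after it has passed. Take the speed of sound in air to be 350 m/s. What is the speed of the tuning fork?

4.9 m/s

f₁/f₂ = (v + v_s)/(v − v_s), so v_s = v · (f₁ − f₂)/(f₁ + f₂).
v_s = 350 × (995.8 − 968.3)/(995.8 + 968.3) = 350 × 27.5/1964.1 ≈ 4.9 m/s.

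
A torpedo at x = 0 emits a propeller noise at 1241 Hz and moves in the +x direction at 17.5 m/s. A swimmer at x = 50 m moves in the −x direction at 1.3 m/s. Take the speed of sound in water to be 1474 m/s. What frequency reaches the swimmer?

The observer lies on the +x side, so the source is heading toward the observer and the observer is heading toward the source.
Both move, so f' = f · (v + v_o)/(v − v_s).
f' = 1241 × (1474 + 1.3)/(1474 − 17.5) = 1241 × 1475.3/1456.5 ≈ 1257 Hz.

1257 Hz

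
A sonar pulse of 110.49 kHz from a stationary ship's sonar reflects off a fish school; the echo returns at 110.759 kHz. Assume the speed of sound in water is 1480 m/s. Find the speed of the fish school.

1.80 m/s

Double Doppler shift off a moving reflector: f₂ = f₀ · (v + u)/(v − u) (u > 0 toward emitter).
Rearranging, u = v · (f₂ − f₀)/(f₂ + f₀) = 1480 × 0.269/221.249 ≈ 1.80 m/s.
So the fish school is moving at 1.80 m/s toward the emitter.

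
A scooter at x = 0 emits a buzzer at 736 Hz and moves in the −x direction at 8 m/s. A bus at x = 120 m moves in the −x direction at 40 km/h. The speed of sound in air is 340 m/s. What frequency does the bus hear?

40 km/h = 11.11 m/s.
The observer lies on the +x side, so the source is heading away from the observer and the observer is heading toward the source.
With source receding and observer approaching, f' = f · (v + v_o)/(v + v_s).
f' = 736 × (340 + 11.11)/(340 + 8) = 736 × 351.11/348 ≈ 743 Hz.

743 Hz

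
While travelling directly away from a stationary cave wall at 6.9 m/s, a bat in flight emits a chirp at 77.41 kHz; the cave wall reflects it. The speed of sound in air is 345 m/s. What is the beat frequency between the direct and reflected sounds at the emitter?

The cave wall receives the sound from a moving source: f₁ = f₀ · v/(v + v_e) = 77.41 × 345/351.9 ≈ 75.89 kHz.
On the return leg the bat in flight is a moving observer: f₂ = f₁ · (v − v_e)/v = 75.89 × 338.1/345 ≈ 74.37 kHz.
Beat against the emitted tone (with f₀ = 77410 Hz): |f₂ − f₀| = 2v_e·f₀/(v + v_e) = 2 × 6.9 × 77410/351.9 ≈ 3036 Hz.

3036 Hz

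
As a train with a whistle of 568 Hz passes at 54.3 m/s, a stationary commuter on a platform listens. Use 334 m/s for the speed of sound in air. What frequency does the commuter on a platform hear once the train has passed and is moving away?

489 Hz

Receding: f₂ = f · v/(v + v_s) = 568 × 334/388.3 ≈ 489 Hz.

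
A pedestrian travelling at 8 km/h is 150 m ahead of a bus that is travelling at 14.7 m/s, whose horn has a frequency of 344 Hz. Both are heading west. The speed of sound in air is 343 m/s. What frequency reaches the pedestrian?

357 Hz

8 km/h = 2.222 m/s.
The pedestrian is ahead, so the bus is moving toward it while the pedestrian is moving away from the bus.
General Doppler shift: f' = f · (v − v_o)/(v − v_s).
f' = 344 × (343 − 2.222)/(343 − 14.7) = 344 × 340.78/328.3 ≈ 357 Hz.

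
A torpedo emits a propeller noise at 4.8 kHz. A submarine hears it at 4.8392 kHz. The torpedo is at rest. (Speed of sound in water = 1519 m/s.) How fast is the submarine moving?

12.4 m/s

f' > f, so the submarine is approaching.
f' = f · (v + v_o)/v ⇒ v_o = v · |f'/f − 1|.
v_o = 1519 × |4.8392/4.8 − 1| = 1519 × 0.008167 ≈ 12.4 m/s.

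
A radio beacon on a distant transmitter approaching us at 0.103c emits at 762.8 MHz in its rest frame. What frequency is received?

Relativistic Doppler for frequency: f' = f₀ · √((1 + β)/(1 − β)).
f' = 762.8 × √(1.1030/0.8970) = 762.8 × 1.10890 ≈ 845.9 MHz.

845.9 MHz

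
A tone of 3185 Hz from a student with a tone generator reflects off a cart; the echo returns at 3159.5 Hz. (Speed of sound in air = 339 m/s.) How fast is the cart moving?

1.36 m/s

Double Doppler shift off a moving reflector: f₂ = f₀ · (v + u)/(v − u) (u > 0 toward emitter).
Rearranging, u = v · (f₂ − f₀)/(f₂ + f₀) = 339 × -25.5/6344.5 ≈ -1.36 m/s.
So the cart is moving at 1.36 m/s away from the emitter.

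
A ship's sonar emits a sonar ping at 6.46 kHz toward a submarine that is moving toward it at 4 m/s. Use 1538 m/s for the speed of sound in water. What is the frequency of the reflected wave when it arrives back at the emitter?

At the submarine (a moving observer), f₁ = f₀ · (v + u)/v = 6.46 × 1542/1538 ≈ 6.48 kHz.
On reflection it acts as a source moving toward the stationary detector: f₂ = f₁ · v/(v − u) = 6.48 × 1538/1534 ≈ 6.49 kHz.

6.49 kHz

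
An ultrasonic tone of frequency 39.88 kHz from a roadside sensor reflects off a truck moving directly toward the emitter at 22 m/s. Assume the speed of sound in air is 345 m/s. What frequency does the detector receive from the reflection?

45.3 kHz

The truck first receives the wave as a moving observer: f₁ = f₀ · (v + u)/v = 39.88 × (345 + 22)/345 ≈ 42.4 kHz.
On reflection it acts as a source moving toward the stationary detector: f₂ = f₁ · v/(v − u) = 42.4 × 345/323 ≈ 45.3 kHz.
Equivalently f₂ = f₀ · (v + u)/(v − u).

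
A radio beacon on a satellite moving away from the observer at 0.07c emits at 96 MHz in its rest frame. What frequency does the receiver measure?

89.5 MHz

Relativistic Doppler for frequency: f' = f₀ · √((1 − β)/(1 + β)).
f' = 96 × √(0.9300/1.0700) = 96 × 0.93229 ≈ 89.5 MHz.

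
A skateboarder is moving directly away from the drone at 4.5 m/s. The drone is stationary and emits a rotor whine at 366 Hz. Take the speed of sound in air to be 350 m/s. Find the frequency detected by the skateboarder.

361 Hz

Moving observer, stationary source: f' = f · (v − v_o)/v.
f' = 366 × (350 − 4.5)/350 = 366 × 345.5/350 ≈ 361 Hz.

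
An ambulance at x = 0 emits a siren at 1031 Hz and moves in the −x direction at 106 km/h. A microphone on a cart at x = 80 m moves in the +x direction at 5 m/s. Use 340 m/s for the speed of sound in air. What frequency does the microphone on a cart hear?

935 Hz

106 km/h = 29.44 m/s.
The observer lies on the +x side, so the source is heading away from the observer and the observer is heading away from the source.
With source receding and observer receding, f' = f · (v − v_o)/(v + v_s).
f' = 1031 × (340 − 5)/(340 + 29.44) = 1031 × 335/369.44 ≈ 935 Hz.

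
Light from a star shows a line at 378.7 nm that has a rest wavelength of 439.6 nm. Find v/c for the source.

0.148c

λ'/λ₀ = 0.8615 < 1 (blueshift), so the source is approaching.
λ'/λ₀ = √((1 − β)/(1 + β)) for an approaching source ⇒ β = (1 − r²)/(1 + r²) with r = λ'/λ₀.
β = (1 − 0.7421)/(1 + 0.7421) ≈ 0.148.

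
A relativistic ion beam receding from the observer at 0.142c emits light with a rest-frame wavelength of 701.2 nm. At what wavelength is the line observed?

809.0 nm

Relativistic Doppler for wavelength: λ' = λ₀ · √((1 + β)/(1 − β)).
λ' = 701.2 × √(1.1420/0.8580) = 701.2 × 1.15369 ≈ 809.0 nm.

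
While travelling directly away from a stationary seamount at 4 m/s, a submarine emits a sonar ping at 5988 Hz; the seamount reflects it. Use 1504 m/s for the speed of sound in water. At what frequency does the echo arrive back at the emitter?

5956 Hz

The seamount receives the sound from a moving source: f₁ = f₀ · v/(v + v_e) = 5988 × 1504/1508 ≈ 5972 Hz.
On the return leg the submarine is a moving observer: f₂ = f₁ · (v − v_e)/v = 5972 × 1500/1504 ≈ 5956 Hz.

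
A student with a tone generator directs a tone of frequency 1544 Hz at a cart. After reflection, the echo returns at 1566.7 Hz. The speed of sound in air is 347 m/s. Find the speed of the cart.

Double Doppler shift off a moving reflector: f₂ = f₀ · (v + u)/(v − u) (u > 0 toward emitter).
Rearranging, u = v · (f₂ − f₀)/(f₂ + f₀) = 347 × 22.7/3110.7 ≈ 2.53 m/s.
So the cart is moving at 2.53 m/s toward the emitter.

2.53 m/s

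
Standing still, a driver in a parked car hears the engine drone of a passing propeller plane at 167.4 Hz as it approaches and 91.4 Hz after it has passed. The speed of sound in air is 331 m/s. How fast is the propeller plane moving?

f₁/f₂ = (v + v_s)/(v − v_s), so v_s = v · (f₁ − f₂)/(f₁ + f₂).
v_s = 331 × (167.4 − 91.4)/(167.4 + 91.4) = 331 × 76.0/258.8 ≈ 97 m/s.

97 m/s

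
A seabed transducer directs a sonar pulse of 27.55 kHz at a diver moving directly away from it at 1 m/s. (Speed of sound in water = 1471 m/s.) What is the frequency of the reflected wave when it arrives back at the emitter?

27.5 kHz

At the diver (a moving observer), f₁ = f₀ · (v − u)/v = 27.55 × 1470/1471 ≈ 27.5 kHz.
The reflection then acts as a moving source: f₂ = f₁ · v/(v + u) ≈ 27.5 kHz.
Equivalently f₂ = f₀ · (v − u)/(v + u).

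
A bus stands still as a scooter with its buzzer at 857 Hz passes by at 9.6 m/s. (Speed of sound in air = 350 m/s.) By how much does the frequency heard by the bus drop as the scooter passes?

Approaching: f₁ = f · v/(v − v_s) = 857 × 350/340.4 ≈ 881.2 Hz.
Receding: f₂ = f · v/(v + v_s) = 857 × 350/359.6 ≈ 834.1 Hz.
Drop: f₁ − f₂ = 2f·v·v_s/(v² − v_s²) = 2 × 857 × 350 × 9.6/(350² − 9.6²) ≈ 47.0 Hz.

47.0 Hz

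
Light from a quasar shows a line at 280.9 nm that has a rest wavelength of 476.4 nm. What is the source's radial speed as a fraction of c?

λ'/λ₀ = 0.5896 < 1 (blueshift), so the source is approaching.
λ'/λ₀ = √((1 − β)/(1 + β)) for an approaching source ⇒ β = (1 − r²)/(1 + r²) with r = λ'/λ₀.
β = (1 − 0.3477)/(1 + 0.3477) ≈ 0.484.

0.484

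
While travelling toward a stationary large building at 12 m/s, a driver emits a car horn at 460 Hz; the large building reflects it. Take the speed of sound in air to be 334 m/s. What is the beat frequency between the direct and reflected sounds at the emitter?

34.3 Hz

The large building receives the sound from a moving source: f₁ = f₀ · v/(v − v_e) = 460 × 334/322 ≈ 477.1 Hz.
On the return leg the driver is a moving observer: f₂ = f₁ · (v + v_e)/v = 477.1 × 346/334 ≈ 494.3 Hz.
Equivalently f₂ = f₀ · (v + v_e)/(v − v_e).
Beat against the emitted tone: |f₂ − f₀| = 2v_e·f₀/(v − v_e) = 2 × 12 × 460/322 ≈ 34.3 Hz.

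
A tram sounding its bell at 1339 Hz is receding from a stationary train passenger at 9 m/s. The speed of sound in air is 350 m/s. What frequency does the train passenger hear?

With the source moving away from a stationary observer, f' = f · v/(v + v_s).
f' = 1339 × 350/(350 + 9) = 1339 × 350/359 ≈ 1305 Hz.

1305 Hz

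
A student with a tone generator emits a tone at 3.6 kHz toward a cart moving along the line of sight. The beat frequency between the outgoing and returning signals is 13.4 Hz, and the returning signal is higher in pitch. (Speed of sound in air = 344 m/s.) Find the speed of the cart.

0.64 m/s

Double Doppler shift off a moving reflector: f₂ = f₀ · (v + u)/(v − u) (u > 0 toward emitter).
Returning signal is higher, so f₂ = f₀ + Δf = 3600 + 13.4 = 3613.4 Hz.
Rearranging, u = v · (f₂ − f₀)/(f₂ + f₀) = 344 × 13.4/7213.4 ≈ 0.64 m/s.
So the cart is moving at 0.64 m/s toward the emitter.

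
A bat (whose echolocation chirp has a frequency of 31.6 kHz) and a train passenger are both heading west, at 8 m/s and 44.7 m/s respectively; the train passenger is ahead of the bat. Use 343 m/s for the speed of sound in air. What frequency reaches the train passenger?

28.1 kHz

The train passenger is ahead, so the bat is moving toward it while the train passenger is moving away from the bat.
General Doppler shift: f' = f · (v − v_o)/(v − v_s).
f' = 31.6 × (343 − 44.7)/(343 − 8) = 31.6 × 298.3/335 ≈ 28.1 kHz.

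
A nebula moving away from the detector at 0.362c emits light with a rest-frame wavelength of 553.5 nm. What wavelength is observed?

Relativistic Doppler for wavelength: λ' = λ₀ · √((1 + β)/(1 − β)).
λ' = 553.5 × √(1.3620/0.6380) = 553.5 × 1.46109 ≈ 808.7 nm.

808.7 nm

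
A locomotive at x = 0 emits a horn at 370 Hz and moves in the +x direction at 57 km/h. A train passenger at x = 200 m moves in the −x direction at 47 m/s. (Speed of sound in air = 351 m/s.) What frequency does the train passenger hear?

57 km/h = 15.83 m/s.
The observer lies on the +x side, so the source is heading toward the observer and the observer is heading toward the source.
With source approaching and observer approaching, f' = f · (v + v_o)/(v − v_s).
f' = 370 × (351 + 47)/(351 − 15.83) = 370 × 398/335.17 ≈ 439 Hz.

439 Hz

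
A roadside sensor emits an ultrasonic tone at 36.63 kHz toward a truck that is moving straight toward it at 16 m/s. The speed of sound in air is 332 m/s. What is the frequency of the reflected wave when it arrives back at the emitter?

The truck first receives the wave as a moving observer: f₁ = f₀ · (v + u)/v = 36.63 × (332 + 16)/332 ≈ 38.4 kHz.
On reflection it acts as a source moving toward the stationary detector: f₂ = f₁ · v/(v − u) = 38.4 × 332/316 ≈ 40.3 kHz.
Equivalently f₂ = f₀ · (v + u)/(v − u).

40.3 kHz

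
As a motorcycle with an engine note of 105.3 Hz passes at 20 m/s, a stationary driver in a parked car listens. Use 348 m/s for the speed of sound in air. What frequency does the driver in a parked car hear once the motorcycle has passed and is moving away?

Receding: f₂ = f · v/(v + v_s) = 105.3 × 348/368 ≈ 100 Hz.

100 Hz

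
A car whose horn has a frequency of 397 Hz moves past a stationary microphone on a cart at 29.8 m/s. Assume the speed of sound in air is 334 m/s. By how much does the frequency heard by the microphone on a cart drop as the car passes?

71.4 Hz

Approaching: f₁ = f · v/(v − v_s) = 397 × 334/304.2 ≈ 435.9 Hz.
Receding: f₂ = f · v/(v + v_s) = 397 × 334/363.8 ≈ 364.5 Hz.
Drop: f₁ − f₂ = 2f·v·v_s/(v² − v_s²) = 2 × 397 × 334 × 29.8/(334² − 29.8²) ≈ 71.4 Hz.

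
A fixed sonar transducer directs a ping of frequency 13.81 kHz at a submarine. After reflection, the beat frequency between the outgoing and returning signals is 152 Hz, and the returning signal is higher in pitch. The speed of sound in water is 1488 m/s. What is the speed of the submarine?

8.1 m/s

Double Doppler shift off a moving reflector: f₂ = f₀ · (v + u)/(v − u) (u > 0 toward emitter).
Returning signal is higher, so f₂ = f₀ + Δf = 13810 + 152 = 13962 Hz.
Rearranging, u = v · (f₂ − f₀)/(f₂ + f₀) = 1488 × 152/27772 ≈ 8.1 m/s.
So the submarine is moving at 8.1 m/s toward the emitter.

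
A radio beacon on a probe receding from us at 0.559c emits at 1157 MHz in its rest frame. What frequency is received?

Relativistic Doppler for frequency: f' = f₀ · √((1 − β)/(1 + β)).
f' = 1157 × √(0.4410/1.5590) = 1157 × 0.53186 ≈ 615.4 MHz.

615.4 MHz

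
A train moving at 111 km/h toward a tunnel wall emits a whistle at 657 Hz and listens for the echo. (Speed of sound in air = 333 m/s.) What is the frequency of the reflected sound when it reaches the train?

791 Hz

111 km/h = 30.83 m/s.
The tunnel wall receives the sound from a moving source: f₁ = f₀ · v/(v − v_e) = 657 × 333/302.17 ≈ 724 Hz.
On the return leg the train is a moving observer: f₂ = f₁ · (v + v_e)/v = 724 × 363.83/333 ≈ 791 Hz.
Equivalently f₂ = f₀ · (v + v_e)/(v − v_e).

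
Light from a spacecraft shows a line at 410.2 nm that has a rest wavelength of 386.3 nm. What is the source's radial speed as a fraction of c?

0.060

λ'/λ₀ = 1.0619 > 1 (redshift), so the source is receding.
λ'/λ₀ = √((1 + β)/(1 − β)) for a receding source ⇒ β = (r² − 1)/(r² + 1) with r = λ'/λ₀.
β = (1.1276 − 1)/(1.1276 + 1) ≈ 0.060.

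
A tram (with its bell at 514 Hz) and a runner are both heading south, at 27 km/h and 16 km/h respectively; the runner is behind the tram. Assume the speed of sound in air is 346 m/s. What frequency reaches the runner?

510 Hz

27 km/h = 7.5 m/s; 16 km/h = 4.444 m/s.
The runner is behind, so the tram is moving away from it while the runner is moving toward the tram.
With source receding and observer approaching, f' = f · (v + v_o)/(v + v_s).
f' = 514 × (346 + 4.444)/(346 + 7.5) = 514 × 350.44/353.5 ≈ 510 Hz.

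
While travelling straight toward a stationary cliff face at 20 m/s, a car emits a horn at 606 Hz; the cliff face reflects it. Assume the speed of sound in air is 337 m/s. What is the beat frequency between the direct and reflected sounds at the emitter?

76 Hz

The cliff face receives the sound from a moving source: f₁ = f₀ · v/(v − v_e) = 606 × 337/317 ≈ 644.2 Hz.
On the return leg the car is a moving observer: f₂ = f₁ · (v + v_e)/v = 644.2 × 357/337 ≈ 682.5 Hz.
Equivalently f₂ = f₀ · (v + v_e)/(v − v_e).
Beat against the emitted tone: |f₂ − f₀| = 2v_e·f₀/(v − v_e) = 2 × 20 × 606/317 ≈ 76 Hz.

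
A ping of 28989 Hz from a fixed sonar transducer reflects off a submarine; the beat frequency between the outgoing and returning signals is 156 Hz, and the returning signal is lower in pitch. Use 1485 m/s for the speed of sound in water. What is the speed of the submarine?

Double Doppler shift off a moving reflector: f₂ = f₀ · (v + u)/(v − u) (u > 0 toward emitter).
Returning signal is lower, so f₂ = f₀ − Δf = 28989 − 156 = 28833 Hz.
Rearranging, u = v · (f₂ − f₀)/(f₂ + f₀) = 1485 × -156/57822 ≈ -4.0 m/s.
So the submarine is moving at 4.0 m/s away from the emitter.

4.0 m/s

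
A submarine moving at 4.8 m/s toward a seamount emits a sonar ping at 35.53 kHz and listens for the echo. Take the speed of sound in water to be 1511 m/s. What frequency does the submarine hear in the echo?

35.8 kHz

The seamount receives the sound from a moving source: f₁ = f₀ · v/(v − v_e) = 35.53 × 1511/1506.2 ≈ 35.6 kHz.
On the return leg the submarine is a moving observer: f₂ = f₁ · (v + v_e)/v = 35.6 × 1515.8/1511 ≈ 35.8 kHz.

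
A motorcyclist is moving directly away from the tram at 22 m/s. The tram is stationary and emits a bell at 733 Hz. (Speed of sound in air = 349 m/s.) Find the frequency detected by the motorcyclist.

687 Hz

Moving observer, stationary source: f' = f · (v − v_o)/v.
f' = 733 × (349 − 22)/349 = 733 × 327/349 ≈ 687 Hz.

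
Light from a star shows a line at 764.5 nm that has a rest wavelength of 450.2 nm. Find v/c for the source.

λ'/λ₀ = 1.6981 > 1 (redshift), so the source is receding.
λ'/λ₀ = √((1 + β)/(1 − β)) for a receding source ⇒ β = (r² − 1)/(r² + 1) with r = λ'/λ₀.
β = (2.8837 − 1)/(2.8837 + 1) ≈ 0.485.

0.485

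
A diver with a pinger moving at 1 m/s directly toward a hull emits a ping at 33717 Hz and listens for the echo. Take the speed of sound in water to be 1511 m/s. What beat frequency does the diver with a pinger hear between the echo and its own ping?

44.7 Hz

The hull receives the sound from a moving source: f₁ = f₀ · v/(v − v_e) = 33717 × 1511/1510 ≈ 33739.3 Hz.
On the return leg the diver with a pinger is a moving observer: f₂ = f₁ · (v + v_e)/v = 33739.3 × 1512/1511 ≈ 33761.7 Hz.
Beat against the emitted tone: |f₂ − f₀| = 2v_e·f₀/(v − v_e) = 2 × 1 × 33717/1510 ≈ 44.7 Hz.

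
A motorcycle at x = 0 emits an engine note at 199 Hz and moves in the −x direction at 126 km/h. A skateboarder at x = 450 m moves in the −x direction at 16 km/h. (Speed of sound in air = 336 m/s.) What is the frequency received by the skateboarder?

126 km/h = 35 m/s; 16 km/h = 4.444 m/s.
The observer lies on the +x side, so the source is heading away from the observer and the observer is heading toward the source.
Both move, so f' = f · (v + v_o)/(v + v_s).
f' = 199 × (336 + 4.444)/(336 + 35) = 199 × 340.44/371 ≈ 183 Hz.

183 Hz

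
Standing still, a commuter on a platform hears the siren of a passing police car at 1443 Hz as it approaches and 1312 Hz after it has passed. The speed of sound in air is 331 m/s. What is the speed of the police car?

f₁/f₂ = (v + v_s)/(v − v_s), so v_s = v · (f₁ − f₂)/(f₁ + f₂).
v_s = 331 × (1443 − 1312)/(1443 + 1312) = 331 × 131/2755 ≈ 15.7 m/s.

15.7 m/s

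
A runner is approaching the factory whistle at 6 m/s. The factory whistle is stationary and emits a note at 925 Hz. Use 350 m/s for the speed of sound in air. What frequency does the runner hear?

941 Hz

Only the observer moves, toward the source, so f' = f · (v + v_o)/v.
f' = 925 × (350 + 6)/350 = 925 × 356/350 ≈ 941 Hz.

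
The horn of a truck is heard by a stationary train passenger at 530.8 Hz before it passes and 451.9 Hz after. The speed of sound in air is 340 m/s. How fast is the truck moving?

f₁/f₂ = (v + v_s)/(v − v_s), so v_s = v · (f₁ − f₂)/(f₁ + f₂).
v_s = 340 × (530.8 − 451.9)/(530.8 + 451.9) = 340 × 78.9/982.7 ≈ 27 m/s.

27 m/s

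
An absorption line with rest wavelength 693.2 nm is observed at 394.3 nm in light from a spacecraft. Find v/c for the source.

λ'/λ₀ = 0.5688 < 1 (blueshift), so the source is approaching.
λ'/λ₀ = √((1 − β)/(1 + β)) for an approaching source ⇒ β = (1 − r²)/(1 + r²) with r = λ'/λ₀.
β = (1 − 0.3235)/(1 + 0.3235) ≈ 0.511.

0.511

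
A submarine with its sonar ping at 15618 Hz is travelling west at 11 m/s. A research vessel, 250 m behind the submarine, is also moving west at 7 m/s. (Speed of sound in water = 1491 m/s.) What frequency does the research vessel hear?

The research vessel is behind, so the submarine is moving away from it while the research vessel is moving toward the submarine.
With source receding and observer approaching, f' = f · (v + v_o)/(v + v_s).
f' = 15618 × (1491 + 7)/(1491 + 11) = 15618 × 1498/1502 ≈ 15576 Hz.

15576 Hz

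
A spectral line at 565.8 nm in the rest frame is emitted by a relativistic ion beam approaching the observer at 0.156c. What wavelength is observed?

Relativistic Doppler for wavelength: λ' = λ₀ · √((1 − β)/(1 + β)).
λ' = 565.8 × √(0.8440/1.1560) = 565.8 × 0.85446 ≈ 483.5 nm.

483.5 nm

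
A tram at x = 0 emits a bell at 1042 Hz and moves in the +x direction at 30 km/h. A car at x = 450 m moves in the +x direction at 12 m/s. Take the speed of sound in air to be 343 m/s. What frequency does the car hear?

1031 Hz

30 km/h = 8.333 m/s.
The observer lies on the +x side, so the source is heading toward the observer and the observer is heading away from the source.
General Doppler shift: f' = f · (v − v_o)/(v − v_s).
f' = 1042 × (343 − 12)/(343 − 8.333) = 1042 × 331/334.67 ≈ 1031 Hz.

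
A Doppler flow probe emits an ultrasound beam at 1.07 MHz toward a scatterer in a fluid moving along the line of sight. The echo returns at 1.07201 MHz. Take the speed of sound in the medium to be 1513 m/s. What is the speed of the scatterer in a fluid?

Double Doppler shift off a moving reflector: f₂ = f₀ · (v + u)/(v − u) (u > 0 toward emitter).
Rearranging, u = v · (f₂ − f₀)/(f₂ + f₀) = 1513 × 0.00201/2.14201 ≈ 1.42 m/s.
So the scatterer in a fluid is moving at 1.42 m/s toward the emitter.

1.42 m/s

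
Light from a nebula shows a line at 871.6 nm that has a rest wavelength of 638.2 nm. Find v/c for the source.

0.302c

λ'/λ₀ = 1.3657 > 1 (redshift), so the source is receding.
λ'/λ₀ = √((1 + β)/(1 − β)) for a receding source ⇒ β = (r² − 1)/(r² + 1) with r = λ'/λ₀.
β = (1.8652 − 1)/(1.8652 + 1) ≈ 0.302.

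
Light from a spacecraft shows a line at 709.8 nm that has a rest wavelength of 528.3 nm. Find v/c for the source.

0.287

λ'/λ₀ = 1.3436 > 1 (redshift), so the source is receding.
λ'/λ₀ = √((1 + β)/(1 − β)) for a receding source ⇒ β = (r² − 1)/(r² + 1) with r = λ'/λ₀.
β = (1.8051 − 1)/(1.8051 + 1) ≈ 0.287.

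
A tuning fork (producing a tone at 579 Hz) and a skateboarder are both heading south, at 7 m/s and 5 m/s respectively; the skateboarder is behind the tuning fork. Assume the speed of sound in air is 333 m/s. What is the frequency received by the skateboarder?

The skateboarder is behind, so the tuning fork is moving away from it while the skateboarder is moving toward the tuning fork.
Both move, so f' = f · (v + v_o)/(v + v_s).
f' = 579 × (333 + 5)/(333 + 7) = 579 × 338/340 ≈ 576 Hz.

576 Hz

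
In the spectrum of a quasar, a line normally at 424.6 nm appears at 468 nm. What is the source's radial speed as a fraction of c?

λ'/λ₀ = 1.1022 > 1 (redshift), so the source is receding.
λ'/λ₀ = √((1 + β)/(1 − β)) for a receding source ⇒ β = (r² − 1)/(r² + 1) with r = λ'/λ₀.
β = (1.2149 − 1)/(1.2149 + 1) ≈ 0.097.

0.097c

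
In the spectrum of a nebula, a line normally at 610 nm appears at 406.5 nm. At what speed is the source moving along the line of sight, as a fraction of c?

0.385c

λ'/λ₀ = 0.6664 < 1 (blueshift), so the source is approaching.
λ'/λ₀ = √((1 − β)/(1 + β)) for an approaching source ⇒ β = (1 − r²)/(1 + r²) with r = λ'/λ₀.
β = (1 − 0.4441)/(1 + 0.4441) ≈ 0.385.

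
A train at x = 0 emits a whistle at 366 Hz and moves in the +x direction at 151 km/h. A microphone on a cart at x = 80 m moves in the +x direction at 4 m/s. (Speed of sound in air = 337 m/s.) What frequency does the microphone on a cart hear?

151 km/h = 41.94 m/s.
The observer lies on the +x side, so the source is heading toward the observer and the observer is heading away from the source.
Both move, so f' = f · (v − v_o)/(v − v_s).
f' = 366 × (337 − 4)/(337 − 41.94) = 366 × 333/295.06 ≈ 413 Hz.

413 Hz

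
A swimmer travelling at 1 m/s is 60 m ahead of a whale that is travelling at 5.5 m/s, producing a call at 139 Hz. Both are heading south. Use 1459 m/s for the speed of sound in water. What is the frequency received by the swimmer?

The swimmer is ahead, so the whale is moving toward it while the swimmer is moving away from the whale.
General Doppler shift: f' = f · (v − v_o)/(v − v_s).
f' = 139 × (1459 − 1)/(1459 − 5.5) = 139 × 1458/1453.5 ≈ 139 Hz.

139 Hz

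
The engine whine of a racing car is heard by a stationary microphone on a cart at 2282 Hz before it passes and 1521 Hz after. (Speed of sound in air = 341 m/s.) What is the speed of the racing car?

f₁/f₂ = (v + v_s)/(v − v_s), so v_s = v · (f₁ − f₂)/(f₁ + f₂).
v_s = 341 × (2282 − 1521)/(2282 + 1521) = 341 × 761/3803 ≈ 68 m/s.

68 m/s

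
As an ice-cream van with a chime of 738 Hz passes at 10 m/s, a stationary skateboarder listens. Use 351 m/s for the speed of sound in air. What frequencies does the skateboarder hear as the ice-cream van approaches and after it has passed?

760 Hz approaching; 718 Hz receding

Approaching: f₁ = f · v/(v − v_s) = 738 × 351/341 ≈ 760 Hz.
Receding: f₂ = f · v/(v + v_s) = 738 × 351/361 ≈ 718 Hz.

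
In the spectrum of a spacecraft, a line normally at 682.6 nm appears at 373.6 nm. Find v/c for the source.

λ'/λ₀ = 0.5473 < 1 (blueshift), so the source is approaching.
λ'/λ₀ = √((1 − β)/(1 + β)) for an approaching source ⇒ β = (1 − r²)/(1 + r²) with r = λ'/λ₀.
β = (1 − 0.2996)/(1 + 0.2996) ≈ 0.539.

0.539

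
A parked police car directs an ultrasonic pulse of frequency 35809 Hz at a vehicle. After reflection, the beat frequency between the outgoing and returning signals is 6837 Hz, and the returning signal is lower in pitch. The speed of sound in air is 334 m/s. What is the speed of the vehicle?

Double Doppler shift off a moving reflector: f₂ = f₀ · (v + u)/(v − u) (u > 0 toward emitter).
Returning signal is lower, so f₂ = f₀ − Δf = 35809 − 6837 = 28972 Hz.
Rearranging, u = v · (f₂ − f₀)/(f₂ + f₀) = 334 × -6837/64781 ≈ -35 m/s.
So the vehicle is moving at 35 m/s away from the emitter.

35 m/s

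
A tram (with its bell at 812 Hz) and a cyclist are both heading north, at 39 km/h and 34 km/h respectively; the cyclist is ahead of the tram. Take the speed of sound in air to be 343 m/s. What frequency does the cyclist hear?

815 Hz

39 km/h = 10.83 m/s; 34 km/h = 9.444 m/s.
The cyclist is ahead, so the tram is moving toward it while the cyclist is moving away from the tram.
General Doppler shift: f' = f · (v − v_o)/(v − v_s).
f' = 812 × (343 − 9.444)/(343 − 10.83) = 812 × 333.56/332.17 ≈ 815 Hz.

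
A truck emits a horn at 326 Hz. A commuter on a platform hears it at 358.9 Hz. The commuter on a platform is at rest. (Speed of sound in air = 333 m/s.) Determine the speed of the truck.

31 m/s

f' > f, so the truck is approaching.
f' = f · v/(v − v_s) ⇒ v_s = v · |1 − f/f'|.
v_s = 333 × |1 − 326/358.9| = 333 × 0.09167 ≈ 31 m/s.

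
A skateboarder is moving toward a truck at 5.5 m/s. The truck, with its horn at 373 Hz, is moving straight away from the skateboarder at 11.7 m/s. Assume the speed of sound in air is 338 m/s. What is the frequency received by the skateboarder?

366 Hz

General Doppler shift: f' = f · (v + v_o)/(v + v_s).
f' = 373 × (338 + 5.5)/(338 + 11.7) = 373 × 343.5/349.7 ≈ 366 Hz.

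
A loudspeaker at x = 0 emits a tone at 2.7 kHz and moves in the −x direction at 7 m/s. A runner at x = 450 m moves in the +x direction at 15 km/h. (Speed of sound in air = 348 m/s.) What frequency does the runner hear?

15 km/h = 4.167 m/s.
The observer lies on the +x side, so the source is heading away from the observer and the observer is heading away from the source.
General Doppler shift: f' = f · (v − v_o)/(v + v_s).
f' = 2.7 × (348 − 4.167)/(348 + 7) = 2.7 × 343.83/355 ≈ 2.62 kHz.

2.62 kHz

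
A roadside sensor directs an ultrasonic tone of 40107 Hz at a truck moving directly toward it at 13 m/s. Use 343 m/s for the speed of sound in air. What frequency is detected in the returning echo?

43267 Hz

At the truck (a moving observer), f₁ = f₀ · (v + u)/v = 40107 × 356/343 ≈ 41627 Hz.
On reflection it acts as a source moving toward the stationary detector: f₂ = f₁ · v/(v − u) = 41627 × 343/330 ≈ 43267 Hz.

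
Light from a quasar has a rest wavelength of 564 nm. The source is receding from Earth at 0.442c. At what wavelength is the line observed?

Relativistic Doppler for wavelength: λ' = λ₀ · √((1 + β)/(1 − β)).
λ' = 564 × √(1.4420/0.5580) = 564 × 1.60755 ≈ 906.7 nm.

906.7 nm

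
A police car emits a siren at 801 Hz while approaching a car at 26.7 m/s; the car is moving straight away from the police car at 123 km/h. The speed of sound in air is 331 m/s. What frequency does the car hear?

781 Hz

123 km/h = 34.17 m/s.
General Doppler shift: f' = f · (v − v_o)/(v − v_s).
f' = 801 × (331 − 34.17)/(331 − 26.7) = 801 × 296.83/304.3 ≈ 781 Hz.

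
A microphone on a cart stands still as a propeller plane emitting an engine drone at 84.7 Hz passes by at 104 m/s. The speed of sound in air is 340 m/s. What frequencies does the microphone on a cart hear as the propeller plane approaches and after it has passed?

Approaching: f₁ = f · v/(v − v_s) = 84.7 × 340/236 ≈ 122 Hz.
Receding: f₂ = f · v/(v + v_s) = 84.7 × 340/444 ≈ 65 Hz.

122 Hz approaching; 65 Hz receding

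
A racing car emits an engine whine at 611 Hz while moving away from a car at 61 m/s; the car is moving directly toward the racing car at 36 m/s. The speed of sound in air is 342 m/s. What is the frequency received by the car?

With source receding and observer approaching, f' = f · (v + v_o)/(v + v_s).
f' = 611 × (342 + 36)/(342 + 61) = 611 × 378/403 ≈ 573 Hz.

573 Hz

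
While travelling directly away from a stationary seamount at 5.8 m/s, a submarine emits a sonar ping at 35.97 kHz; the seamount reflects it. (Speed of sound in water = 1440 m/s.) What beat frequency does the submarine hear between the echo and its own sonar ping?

The seamount receives the sound from a moving source: f₁ = f₀ · v/(v + v_e) = 35.97 × 1440/1445.8 ≈ 35.826 kHz.
On the return leg the submarine is a moving observer: f₂ = f₁ · (v − v_e)/v = 35.826 × 1434.2/1440 ≈ 35.681 kHz.
Beat against the emitted tone (with f₀ = 35970 Hz): |f₂ − f₀| = 2v_e·f₀/(v + v_e) = 2 × 5.8 × 35970/1445.8 ≈ 289 Hz.

289 Hz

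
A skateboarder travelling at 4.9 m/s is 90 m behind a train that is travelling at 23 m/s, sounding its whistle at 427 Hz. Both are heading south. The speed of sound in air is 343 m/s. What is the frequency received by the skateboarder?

The skateboarder is behind, so the train is moving away from it while the skateboarder is moving toward the train.
With source receding and observer approaching, f' = f · (v + v_o)/(v + v_s).
f' = 427 × (343 + 4.9)/(343 + 23) = 427 × 347.9/366 ≈ 406 Hz.

406 Hz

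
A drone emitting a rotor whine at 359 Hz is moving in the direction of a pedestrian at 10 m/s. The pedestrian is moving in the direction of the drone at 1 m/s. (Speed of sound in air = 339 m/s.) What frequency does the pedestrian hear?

With source approaching and observer approaching, f' = f · (v + v_o)/(v − v_s).
f' = 359 × (339 + 1)/(339 − 10) = 359 × 340/329 ≈ 371 Hz.

371 Hz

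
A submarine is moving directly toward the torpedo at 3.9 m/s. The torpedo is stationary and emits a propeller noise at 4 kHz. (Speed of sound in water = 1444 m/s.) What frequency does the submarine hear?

Moving observer, stationary source: f' = f · (v + v_o)/v.
f' = 4 × (1444 + 3.9)/1444 = 4 × 1447.9/1444 ≈ 4.01 kHz.

4.01 kHz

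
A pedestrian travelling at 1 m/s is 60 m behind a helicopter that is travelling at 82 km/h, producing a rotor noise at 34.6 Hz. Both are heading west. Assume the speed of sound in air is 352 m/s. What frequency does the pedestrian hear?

32.6 Hz

82 km/h = 22.78 m/s.
The pedestrian is behind, so the helicopter is moving away from it while the pedestrian is moving toward the helicopter.
Both move, so f' = f · (v + v_o)/(v + v_s).
f' = 34.6 × (352 + 1)/(352 + 22.78) = 34.6 × 353/374.78 ≈ 32.6 Hz.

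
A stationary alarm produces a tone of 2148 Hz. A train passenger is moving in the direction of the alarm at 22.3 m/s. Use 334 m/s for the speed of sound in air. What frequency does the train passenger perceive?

Only the observer moves, toward the source, so f' = f · (v + v_o)/v.
f' = 2148 × (334 + 22.3)/334 = 2148 × 356.3/334 ≈ 2291 Hz.

2291 Hz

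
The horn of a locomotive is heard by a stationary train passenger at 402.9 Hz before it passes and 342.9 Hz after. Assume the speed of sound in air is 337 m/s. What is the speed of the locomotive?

f₁/f₂ = (v + v_s)/(v − v_s), so v_s = v · (f₁ − f₂)/(f₁ + f₂).
v_s = 337 × (402.9 − 342.9)/(402.9 + 342.9) = 337 × 60.0/745.8 ≈ 27 m/s.

27 m/s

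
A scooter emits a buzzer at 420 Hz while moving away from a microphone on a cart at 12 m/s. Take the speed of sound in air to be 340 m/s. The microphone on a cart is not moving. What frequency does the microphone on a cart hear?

Moving source, stationary observer: f' = f · v/(v + v_s) since the source is receding.
f' = 420 × 340/(340 + 12) = 420 × 340/352 ≈ 406 Hz.

406 Hz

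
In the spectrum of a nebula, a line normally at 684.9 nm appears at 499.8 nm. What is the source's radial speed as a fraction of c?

λ'/λ₀ = 0.7297 < 1 (blueshift), so the source is approaching.
λ'/λ₀ = √((1 − β)/(1 + β)) for an approaching source ⇒ β = (1 − r²)/(1 + r²) with r = λ'/λ₀.
β = (1 − 0.5325)/(1 + 0.5325) ≈ 0.305.

0.305c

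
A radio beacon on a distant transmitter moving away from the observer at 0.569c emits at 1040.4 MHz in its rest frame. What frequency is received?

Relativistic Doppler for frequency: f' = f₀ · √((1 − β)/(1 + β)).
f' = 1040.4 × √(0.4310/1.5690) = 1040.4 × 0.52412 ≈ 545.3 MHz.

545.3 MHz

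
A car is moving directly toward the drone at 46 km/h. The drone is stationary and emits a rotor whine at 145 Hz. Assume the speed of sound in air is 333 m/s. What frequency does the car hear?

151 Hz

46 km/h = 12.78 m/s.
Moving observer, stationary source: f' = f · (v + v_o)/v.
f' = 145 × (333 + 12.78)/333 = 145 × 345.78/333 ≈ 151 Hz.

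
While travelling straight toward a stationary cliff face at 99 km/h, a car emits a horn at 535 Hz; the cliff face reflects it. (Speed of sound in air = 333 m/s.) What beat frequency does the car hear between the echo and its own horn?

99 km/h = 27.5 m/s.
The cliff face receives the sound from a moving source: f₁ = f₀ · v/(v − v_e) = 535 × 333/305.5 ≈ 583.2 Hz.
On the return leg the car is a moving observer: f₂ = f₁ · (v + v_e)/v = 583.2 × 360.5/333 ≈ 631.3 Hz.
Beat against the emitted tone: |f₂ − f₀| = 2v_e·f₀/(v − v_e) = 2 × 27.5 × 535/305.5 ≈ 96 Hz.

96 Hz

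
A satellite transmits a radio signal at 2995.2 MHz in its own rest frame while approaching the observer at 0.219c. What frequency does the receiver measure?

Relativistic Doppler for frequency: f' = f₀ · √((1 + β)/(1 − β)).
f' = 2995.2 × √(1.2190/0.7810) = 2995.2 × 1.24933 ≈ 3742.0 MHz.

3742.0 MHz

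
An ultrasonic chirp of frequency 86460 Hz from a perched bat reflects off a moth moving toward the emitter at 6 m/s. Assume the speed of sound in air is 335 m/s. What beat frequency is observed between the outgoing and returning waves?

3154 Hz

At the moth (a moving observer), f₁ = f₀ · (v + u)/v = 86460 × 341/335 ≈ 88009 Hz.
The reflection then acts as a moving source: f₂ = f₁ · v/(v − u) ≈ 89614 Hz.
Equivalently f₂ = f₀ · (v + u)/(v − u).
Beat frequency: |f₂ − f₀| = 2u·f₀/(v − u) = 2 × 6 × 86460/329 ≈ 3154 Hz.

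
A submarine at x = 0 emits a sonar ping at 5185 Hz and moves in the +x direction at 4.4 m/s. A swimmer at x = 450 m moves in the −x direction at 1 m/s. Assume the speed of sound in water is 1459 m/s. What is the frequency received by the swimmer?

5204 Hz

The observer lies on the +x side, so the source is heading toward the observer and the observer is heading toward the source.
Both move, so f' = f · (v + v_o)/(v − v_s).
f' = 5185 × (1459 + 1)/(1459 − 4.4) = 5185 × 1460/1454.6 ≈ 5204 Hz.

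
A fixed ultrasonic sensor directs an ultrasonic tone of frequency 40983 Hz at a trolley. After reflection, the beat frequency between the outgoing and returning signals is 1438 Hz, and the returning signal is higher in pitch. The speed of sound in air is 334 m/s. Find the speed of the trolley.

Double Doppler shift off a moving reflector: f₂ = f₀ · (v + u)/(v − u) (u > 0 toward emitter).
Returning signal is higher, so f₂ = f₀ + Δf = 40983 + 1438 = 42421 Hz.
Rearranging, u = v · (f₂ − f₀)/(f₂ + f₀) = 334 × 1438/83404 ≈ 5.8 m/s.
So the trolley is moving at 5.8 m/s toward the emitter.

5.8 m/s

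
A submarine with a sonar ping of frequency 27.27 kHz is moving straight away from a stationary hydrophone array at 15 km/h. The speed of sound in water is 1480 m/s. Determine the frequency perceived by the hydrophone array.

15 km/h = 4.167 m/s.
Only the source moves, away from the listener, so f' = f · v/(v + v_s).
f' = 27.27 × 1480/(1480 + 4.167) = 27.27 × 1480/1484 ≈ 27.2 kHz.

27.2 kHz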